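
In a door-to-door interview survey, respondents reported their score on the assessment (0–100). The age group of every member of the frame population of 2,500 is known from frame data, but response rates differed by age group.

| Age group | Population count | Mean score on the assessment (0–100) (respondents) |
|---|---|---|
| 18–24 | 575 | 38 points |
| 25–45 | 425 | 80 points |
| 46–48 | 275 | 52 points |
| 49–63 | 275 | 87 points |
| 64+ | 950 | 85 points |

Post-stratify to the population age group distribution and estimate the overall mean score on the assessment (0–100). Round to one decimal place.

Reweight to the known age group distribution:
  18–24: (575/2,500) × 38 = 8.74
  25–45: (425/2,500) × 80 = 13.6
  46–48: (275/2,500) × 52 = 5.72
  49–63: (275/2,500) × 87 = 9.57
  64+: (950/2,500) × 85 = 32.3
Post-stratified estimate = 69.93 → 69.9.

69.9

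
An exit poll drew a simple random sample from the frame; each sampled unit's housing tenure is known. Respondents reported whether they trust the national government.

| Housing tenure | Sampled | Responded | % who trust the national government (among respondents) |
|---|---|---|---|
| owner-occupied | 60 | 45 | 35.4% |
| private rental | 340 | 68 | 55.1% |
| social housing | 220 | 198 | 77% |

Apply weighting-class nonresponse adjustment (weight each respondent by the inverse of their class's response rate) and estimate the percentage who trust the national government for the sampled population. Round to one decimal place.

61.0%

Class response rates: owner-occupied 45/60 = 75%, private rental 68/340 = 20%, social housing 198/220 = 90%.
Each respondent's weight = sampled/responded in their class; summing within a class gives n_sampled, so:
  owner-occupied: 60 × 35.4 = 2124
  private rental: 340 × 55.1 = 18,734
  social housing: 220 × 77 = 16,940
Adjusted estimate = 37,798 / 620 = 60.9645 → 61.0%.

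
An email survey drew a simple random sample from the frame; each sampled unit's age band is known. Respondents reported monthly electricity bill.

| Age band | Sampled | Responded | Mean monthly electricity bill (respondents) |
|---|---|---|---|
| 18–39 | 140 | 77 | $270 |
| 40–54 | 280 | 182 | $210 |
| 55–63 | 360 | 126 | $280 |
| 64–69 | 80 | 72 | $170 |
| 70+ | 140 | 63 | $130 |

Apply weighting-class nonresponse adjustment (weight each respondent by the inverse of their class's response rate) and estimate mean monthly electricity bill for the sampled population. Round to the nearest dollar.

$229

Response rates by class: 18–39 77/140 = 55%, 40–54 182/280 = 65%, 55–63 126/360 = 35%, 64–69 72/80 = 90%, 70+ 63/140 = 45%.
Inverse-response-rate weighting restores each class to its sampled count, so class totals weight by n_sampled:
  18–39: 140 × 270 = 37,800
  40–54: 280 × 210 = 58,800
  55–63: 360 × 280 = 100,800
  64–69: 80 × 170 = 13,600
  70+: 140 × 130 = 18,200
Adjusted estimate = 229,200 / 1,000 = 229.2 → $229.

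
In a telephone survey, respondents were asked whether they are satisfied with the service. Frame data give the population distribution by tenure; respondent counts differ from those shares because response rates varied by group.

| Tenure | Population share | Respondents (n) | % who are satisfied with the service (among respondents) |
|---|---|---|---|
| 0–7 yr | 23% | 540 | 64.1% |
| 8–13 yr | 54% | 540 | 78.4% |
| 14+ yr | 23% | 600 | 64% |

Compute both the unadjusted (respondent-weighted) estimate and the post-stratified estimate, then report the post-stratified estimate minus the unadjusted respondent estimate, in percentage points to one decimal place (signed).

Unadjusted (pooled respondent) estimate weights by respondent counts:
  (540/1680)×64.1 + (540/1680)×78.4 + (600/1680)×64 = 68.6607%
Post-stratified estimate weights by population shares:
  0.23×64.1 + 0.54×78.4 + 0.23×64 = 71.799%
Difference = 71.799 − 68.6607 = 3.1383 pp.

+3.1 percentage points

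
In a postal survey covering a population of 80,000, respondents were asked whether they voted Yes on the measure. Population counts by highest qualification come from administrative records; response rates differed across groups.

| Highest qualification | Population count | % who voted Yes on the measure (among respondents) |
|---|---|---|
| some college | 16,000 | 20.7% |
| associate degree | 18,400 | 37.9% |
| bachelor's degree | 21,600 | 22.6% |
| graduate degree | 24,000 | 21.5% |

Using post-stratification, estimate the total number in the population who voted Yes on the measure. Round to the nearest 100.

Apply each group's respondent rate to its population count:
  some college: 16,000 × 20.7% = 3312
  associate degree: 18,400 × 37.9% = 6973.6
  bachelor's degree: 21,600 × 22.6% = 4881.6
  graduate degree: 24,000 × 21.5% = 5160
Estimated total = 20327.2 → 20,300.

20,300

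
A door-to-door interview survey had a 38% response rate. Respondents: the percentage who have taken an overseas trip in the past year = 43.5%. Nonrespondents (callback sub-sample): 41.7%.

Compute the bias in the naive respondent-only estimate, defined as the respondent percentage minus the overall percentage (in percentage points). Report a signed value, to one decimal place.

Nonresponse fraction = 1 − 0.38 = 0.62.
Bias = (nonresponse fraction) × (respondent percentage − nonrespondent percentage)
     = 0.62 × (43.5 − 41.7) = 0.62 × 1.8 = 1.116.

+1.1 percentage points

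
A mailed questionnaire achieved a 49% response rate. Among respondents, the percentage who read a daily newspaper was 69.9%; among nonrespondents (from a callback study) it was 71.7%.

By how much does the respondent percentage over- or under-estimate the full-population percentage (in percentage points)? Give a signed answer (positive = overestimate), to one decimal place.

Nonresponse fraction = 1 − 0.49 = 0.51.
Bias = (nonresponse fraction) × (respondent percentage − nonrespondent percentage)
     = 0.51 × (69.9 − 71.7) = 0.51 × -1.8 = -0.918.

-0.9 percentage points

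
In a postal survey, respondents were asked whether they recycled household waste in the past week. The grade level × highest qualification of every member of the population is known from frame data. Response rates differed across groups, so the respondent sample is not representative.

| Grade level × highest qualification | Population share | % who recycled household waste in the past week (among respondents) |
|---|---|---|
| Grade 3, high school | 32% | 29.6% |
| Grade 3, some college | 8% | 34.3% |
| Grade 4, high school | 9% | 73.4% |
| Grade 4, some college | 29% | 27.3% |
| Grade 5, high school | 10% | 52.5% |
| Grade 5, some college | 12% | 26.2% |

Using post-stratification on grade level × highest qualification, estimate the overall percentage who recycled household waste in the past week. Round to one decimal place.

35.1%

Each cell contributes population-share × respondent value:
  Grade 3, high school: 0.32 × 29.6 = 9.472
  Grade 3, some college: 0.08 × 34.3 = 2.744
  Grade 4, high school: 0.09 × 73.4 = 6.606
  Grade 4, some college: 0.29 × 27.3 = 7.917
  Grade 5, high school: 0.1 × 52.5 = 5.25
  Grade 5, some college: 0.12 × 26.2 = 3.144
Post-stratified estimate = 35.133 → 35.1%.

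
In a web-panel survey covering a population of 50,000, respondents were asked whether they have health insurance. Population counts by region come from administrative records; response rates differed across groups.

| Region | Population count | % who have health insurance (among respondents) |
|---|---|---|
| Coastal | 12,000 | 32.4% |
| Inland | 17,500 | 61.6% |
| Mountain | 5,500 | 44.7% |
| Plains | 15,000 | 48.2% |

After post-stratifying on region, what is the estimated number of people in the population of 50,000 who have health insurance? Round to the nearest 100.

24,400

Estimated count per cell = population count × respondent percentage:
  Coastal: 12,000 × 32.4% = 3888
  Inland: 17,500 × 61.6% = 10,780
  Mountain: 5,500 × 44.7% = 2458.5
  Plains: 15,000 × 48.2% = 7230
Estimated total = 24356.5 → 24,400.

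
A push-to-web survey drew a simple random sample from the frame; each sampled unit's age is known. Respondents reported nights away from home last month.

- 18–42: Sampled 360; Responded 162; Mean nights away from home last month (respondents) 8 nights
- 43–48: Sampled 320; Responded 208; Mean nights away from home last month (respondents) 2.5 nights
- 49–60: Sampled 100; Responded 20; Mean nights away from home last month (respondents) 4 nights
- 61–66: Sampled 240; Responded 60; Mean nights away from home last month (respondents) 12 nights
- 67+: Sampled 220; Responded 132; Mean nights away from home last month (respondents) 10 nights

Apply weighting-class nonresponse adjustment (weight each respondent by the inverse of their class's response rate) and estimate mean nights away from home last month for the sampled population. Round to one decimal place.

Response rates by class: 18–42 162/360 = 45%, 43–48 208/320 = 65%, 49–60 20/100 = 20%, 61–66 60/240 = 25%, 67+ 132/220 = 60%.
With weight = n_sampled/n_responded per class, the weighted class total is n_sampled:
  18–42: 360 × 8 = 2880
  43–48: 320 × 2.5 = 800
  49–60: 100 × 4 = 400
  61–66: 240 × 12 = 2880
  67+: 220 × 10 = 2200
Adjusted estimate = 9160 / 1,240 = 7.3871 → 7.4.

7.4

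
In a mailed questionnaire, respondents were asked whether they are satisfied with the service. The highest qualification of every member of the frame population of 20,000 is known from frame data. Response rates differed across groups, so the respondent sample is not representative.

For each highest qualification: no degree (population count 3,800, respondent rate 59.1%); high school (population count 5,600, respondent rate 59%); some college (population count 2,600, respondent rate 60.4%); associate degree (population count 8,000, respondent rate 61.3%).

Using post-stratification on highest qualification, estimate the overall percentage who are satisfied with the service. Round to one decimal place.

Post-stratification weights by population share, not respondent share:
  no degree: (3,800/20,000) × 59.1 = 11.229
  high school: (5,600/20,000) × 59 = 16.52
  some college: (2,600/20,000) × 60.4 = 7.852
  associate degree: (8,000/20,000) × 61.3 = 24.52
Post-stratified estimate = 60.121 → 60.1%.

60.1%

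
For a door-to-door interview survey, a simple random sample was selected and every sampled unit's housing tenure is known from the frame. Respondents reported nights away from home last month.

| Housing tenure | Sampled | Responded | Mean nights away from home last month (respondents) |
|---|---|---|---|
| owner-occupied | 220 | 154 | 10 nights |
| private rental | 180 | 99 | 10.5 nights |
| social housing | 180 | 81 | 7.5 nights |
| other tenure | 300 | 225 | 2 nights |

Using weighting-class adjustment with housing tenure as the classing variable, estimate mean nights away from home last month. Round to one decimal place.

Class response rates: owner-occupied 154/220 = 70%, private rental 99/180 = 55%, social housing 81/180 = 45%, other tenure 225/300 = 75%.
Inverse-response-rate weighting restores each class to its sampled count, so class totals weight by n_sampled:
  owner-occupied: 220 × 10 = 2200
  private rental: 180 × 10.5 = 1890
  social housing: 180 × 7.5 = 1350
  other tenure: 300 × 2 = 600
Adjusted estimate = 6040 / 880 = 6.86364 → 6.9.

6.9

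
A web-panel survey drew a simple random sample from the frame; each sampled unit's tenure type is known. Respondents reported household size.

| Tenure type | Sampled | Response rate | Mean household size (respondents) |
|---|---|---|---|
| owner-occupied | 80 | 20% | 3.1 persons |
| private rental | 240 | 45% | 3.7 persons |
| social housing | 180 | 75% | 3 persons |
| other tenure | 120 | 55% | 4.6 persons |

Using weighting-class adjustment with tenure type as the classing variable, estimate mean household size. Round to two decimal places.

3.59

Each respondent's weight = sampled/responded in their class; summing within a class gives n_sampled, so:
  owner-occupied: 80 × 3.1 = 248
  private rental: 240 × 3.7 = 888
  social housing: 180 × 3 = 540
  other tenure: 120 × 4.6 = 552
Adjusted estimate = 2228 / 620 = 3.59355 → 3.59.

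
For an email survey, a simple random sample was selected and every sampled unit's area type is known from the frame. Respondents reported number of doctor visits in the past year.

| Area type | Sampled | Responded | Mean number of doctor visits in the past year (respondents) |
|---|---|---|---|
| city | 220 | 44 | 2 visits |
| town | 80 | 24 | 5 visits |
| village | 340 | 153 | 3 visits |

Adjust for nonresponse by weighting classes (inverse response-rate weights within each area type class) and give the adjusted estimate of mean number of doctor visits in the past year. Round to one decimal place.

Response rates by class: city 44/220 = 20%, town 24/80 = 30%, village 153/340 = 45%.
With weight = n_sampled/n_responded per class, the weighted class total is n_sampled:
  city: 220 × 2 = 440
  town: 80 × 5 = 400
  village: 340 × 3 = 1020
Adjusted estimate = 1860 / 640 = 2.90625 → 2.9.

2.9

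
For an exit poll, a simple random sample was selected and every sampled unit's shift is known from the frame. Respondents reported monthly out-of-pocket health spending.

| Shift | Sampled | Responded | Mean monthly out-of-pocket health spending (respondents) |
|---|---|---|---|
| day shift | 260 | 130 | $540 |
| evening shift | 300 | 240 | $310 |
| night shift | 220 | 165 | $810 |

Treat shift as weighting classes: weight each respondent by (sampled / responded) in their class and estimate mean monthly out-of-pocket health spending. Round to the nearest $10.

$530

Class response rates: day shift 130/260 = 50%, evening shift 240/300 = 80%, night shift 165/220 = 75%.
With weight = n_sampled/n_responded per class, the weighted class total is n_sampled:
  day shift: 260 × 540 = 140,400
  evening shift: 300 × 310 = 93,000
  night shift: 220 × 810 = 178,200
Adjusted estimate = 411,600 / 780 = 527.692 → $530.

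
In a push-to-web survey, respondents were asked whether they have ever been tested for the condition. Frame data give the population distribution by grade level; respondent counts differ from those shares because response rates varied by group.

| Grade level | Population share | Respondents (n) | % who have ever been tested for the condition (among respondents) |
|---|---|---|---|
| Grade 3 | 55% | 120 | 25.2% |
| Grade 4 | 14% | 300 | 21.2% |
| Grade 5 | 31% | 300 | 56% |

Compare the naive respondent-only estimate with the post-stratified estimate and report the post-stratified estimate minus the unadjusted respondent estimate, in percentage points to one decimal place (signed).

Unadjusted (pooled respondent) estimate weights by respondent counts:
  (120/720)×25.2 + (300/720)×21.2 + (300/720)×56 = 36.3667%
Reweighting by population grade level shares:
  0.55×25.2 + 0.14×21.2 + 0.31×56 = 34.188%
Difference = 34.188 − 36.3667 = -2.1787 pp.

-2.2 percentage points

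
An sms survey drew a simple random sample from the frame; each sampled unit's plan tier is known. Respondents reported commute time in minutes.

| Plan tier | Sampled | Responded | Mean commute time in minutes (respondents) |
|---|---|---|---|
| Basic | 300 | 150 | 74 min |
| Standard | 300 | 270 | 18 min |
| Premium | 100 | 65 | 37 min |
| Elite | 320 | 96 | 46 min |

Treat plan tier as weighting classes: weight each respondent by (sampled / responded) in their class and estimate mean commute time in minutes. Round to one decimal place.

45.1

Response rates by class: Basic 150/300 = 50%, Standard 270/300 = 90%, Premium 65/100 = 65%, Elite 96/320 = 30%.
Each respondent's weight = sampled/responded in their class; summing within a class gives n_sampled, so:
  Basic: 300 × 74 = 22,200
  Standard: 300 × 18 = 5400
  Premium: 100 × 37 = 3700
  Elite: 320 × 46 = 14,720
Adjusted estimate = 46,020 / 1,020 = 45.1176 → 45.1.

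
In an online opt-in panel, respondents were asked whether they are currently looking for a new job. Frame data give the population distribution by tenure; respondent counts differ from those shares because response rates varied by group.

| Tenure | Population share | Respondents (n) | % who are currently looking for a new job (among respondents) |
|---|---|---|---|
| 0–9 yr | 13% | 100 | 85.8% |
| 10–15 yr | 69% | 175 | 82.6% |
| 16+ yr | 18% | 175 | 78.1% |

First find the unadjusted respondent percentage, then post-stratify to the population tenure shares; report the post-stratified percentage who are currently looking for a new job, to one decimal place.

Without adjustment, the pooled respondent share is:
  (100/450)×85.8 + (175/450)×82.6 + (175/450)×78.1 = 81.5611%
Reweighting by population tenure shares:
  0.13×85.8 + 0.69×82.6 + 0.18×78.1 = 82.206%

82.2%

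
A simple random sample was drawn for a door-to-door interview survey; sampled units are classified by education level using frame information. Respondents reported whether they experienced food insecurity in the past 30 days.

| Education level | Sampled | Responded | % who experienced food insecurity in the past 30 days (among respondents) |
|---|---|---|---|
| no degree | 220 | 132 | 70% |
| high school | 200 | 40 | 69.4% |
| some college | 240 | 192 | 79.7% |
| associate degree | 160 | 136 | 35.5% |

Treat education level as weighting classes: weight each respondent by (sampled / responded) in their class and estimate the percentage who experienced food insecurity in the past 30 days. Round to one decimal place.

Class response rates: no degree 132/220 = 60%, high school 40/200 = 20%, some college 192/240 = 80%, associate degree 136/160 = 85%.
With weight = n_sampled/n_responded per class, the weighted class total is n_sampled:
  no degree: 220 × 70 = 15,400
  high school: 200 × 69.4 = 13880
  some college: 240 × 79.7 = 19,128
  associate degree: 160 × 35.5 = 5680
Adjusted estimate = 54,088 / 820 = 65.961 → 66.0%.

66.0%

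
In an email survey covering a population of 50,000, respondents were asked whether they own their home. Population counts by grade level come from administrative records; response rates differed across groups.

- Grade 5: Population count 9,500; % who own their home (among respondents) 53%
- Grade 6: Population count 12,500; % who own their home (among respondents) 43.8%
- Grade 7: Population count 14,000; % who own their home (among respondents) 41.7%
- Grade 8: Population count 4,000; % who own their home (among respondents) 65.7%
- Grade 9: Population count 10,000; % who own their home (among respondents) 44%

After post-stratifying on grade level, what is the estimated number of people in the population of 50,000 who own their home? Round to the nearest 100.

Estimated count per cell = population count × respondent percentage:
  Grade 5: 9,500 × 53% = 5035
  Grade 6: 12,500 × 43.8% = 5475
  Grade 7: 14,000 × 41.7% = 5838
  Grade 8: 4,000 × 65.7% = 2628
  Grade 9: 10,000 × 44% = 4400
Estimated total = 23,376 → 23,400.

23,400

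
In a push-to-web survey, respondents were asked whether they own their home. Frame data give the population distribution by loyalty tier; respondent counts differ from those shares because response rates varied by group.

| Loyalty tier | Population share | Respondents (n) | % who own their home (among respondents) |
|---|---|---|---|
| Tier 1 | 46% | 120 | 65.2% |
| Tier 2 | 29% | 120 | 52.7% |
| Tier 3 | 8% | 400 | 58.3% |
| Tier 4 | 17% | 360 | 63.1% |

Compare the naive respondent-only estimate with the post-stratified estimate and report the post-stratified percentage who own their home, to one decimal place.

Naive respondent-only estimate (weights = respondent counts):
  (120/1000)×65.2 + (120/1000)×52.7 + (400/1000)×58.3 + (360/1000)×63.1 = 60.184%
Post-stratifying to population shares instead:
  0.46×65.2 + 0.29×52.7 + 0.08×58.3 + 0.17×63.1 = 60.666%

60.7%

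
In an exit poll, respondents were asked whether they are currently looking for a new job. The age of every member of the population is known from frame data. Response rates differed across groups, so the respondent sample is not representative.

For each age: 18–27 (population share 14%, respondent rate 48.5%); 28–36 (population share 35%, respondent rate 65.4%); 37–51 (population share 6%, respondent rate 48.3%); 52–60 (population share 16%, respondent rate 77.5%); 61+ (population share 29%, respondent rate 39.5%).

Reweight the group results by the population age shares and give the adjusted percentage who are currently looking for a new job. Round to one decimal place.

56.4%

Weight each group's respondent value by its population share:
  18–27: 0.14 × 48.5 = 6.79
  28–36: 0.35 × 65.4 = 22.89
  37–51: 0.06 × 48.3 = 2.898
  52–60: 0.16 × 77.5 = 12.4
  61+: 0.29 × 39.5 = 11.455
Post-stratified estimate = 56.433 → 56.4%.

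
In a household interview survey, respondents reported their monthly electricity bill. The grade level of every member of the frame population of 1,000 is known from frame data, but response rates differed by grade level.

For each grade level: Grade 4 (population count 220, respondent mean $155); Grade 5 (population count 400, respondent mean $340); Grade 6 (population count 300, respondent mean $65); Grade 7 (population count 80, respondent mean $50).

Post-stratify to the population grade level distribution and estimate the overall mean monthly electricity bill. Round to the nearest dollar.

$194

Each cell contributes population-share × respondent value:
  Grade 4: (220/1,000) × 155 = 34.1
  Grade 5: (400/1,000) × 340 = 136
  Grade 6: (300/1,000) × 65 = 19.5
  Grade 7: (80/1,000) × 50 = 4
Post-stratified estimate = 193.6 → $194.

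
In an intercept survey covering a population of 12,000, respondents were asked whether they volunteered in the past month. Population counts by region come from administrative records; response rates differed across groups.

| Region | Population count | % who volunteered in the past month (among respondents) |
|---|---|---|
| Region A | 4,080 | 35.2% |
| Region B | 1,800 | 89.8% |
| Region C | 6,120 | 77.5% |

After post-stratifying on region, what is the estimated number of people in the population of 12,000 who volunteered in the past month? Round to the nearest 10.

7,800

Estimated count per cell = population count × respondent percentage:
  Region A: 4,080 × 35.2% = 1436.16
  Region B: 1,800 × 89.8% = 1616.4
  Region C: 6,120 × 77.5% = 4743
Estimated total = 7795.56 → 7,800.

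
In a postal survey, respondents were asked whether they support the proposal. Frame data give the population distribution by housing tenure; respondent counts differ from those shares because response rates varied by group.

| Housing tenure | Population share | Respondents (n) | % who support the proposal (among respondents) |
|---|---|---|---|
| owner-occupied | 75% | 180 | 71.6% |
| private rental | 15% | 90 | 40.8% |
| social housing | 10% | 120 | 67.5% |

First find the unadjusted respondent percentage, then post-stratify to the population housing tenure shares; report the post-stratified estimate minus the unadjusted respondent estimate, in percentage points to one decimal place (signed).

Unadjusted (pooled respondent) estimate weights by respondent counts:
  (180/390)×71.6 + (90/390)×40.8 + (120/390)×67.5 = 63.2308%
Reweighting by population housing tenure shares:
  0.75×71.6 + 0.15×40.8 + 0.1×67.5 = 66.57%
Difference = 66.57 − 63.2308 = 3.3392 pp.

+3.3 percentage points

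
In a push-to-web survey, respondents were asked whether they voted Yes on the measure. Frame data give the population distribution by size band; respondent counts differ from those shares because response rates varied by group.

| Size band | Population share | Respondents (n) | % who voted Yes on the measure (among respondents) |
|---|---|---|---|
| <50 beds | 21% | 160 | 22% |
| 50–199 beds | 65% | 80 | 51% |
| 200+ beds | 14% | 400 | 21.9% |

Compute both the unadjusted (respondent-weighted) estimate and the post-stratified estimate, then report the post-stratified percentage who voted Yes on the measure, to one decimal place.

Naive respondent-only estimate (weights = respondent counts):
  (160/640)×22 + (80/640)×51 + (400/640)×21.9 = 25.5625%
Post-stratifying to population shares instead:
  0.21×22 + 0.65×51 + 0.14×21.9 = 40.836%

40.8%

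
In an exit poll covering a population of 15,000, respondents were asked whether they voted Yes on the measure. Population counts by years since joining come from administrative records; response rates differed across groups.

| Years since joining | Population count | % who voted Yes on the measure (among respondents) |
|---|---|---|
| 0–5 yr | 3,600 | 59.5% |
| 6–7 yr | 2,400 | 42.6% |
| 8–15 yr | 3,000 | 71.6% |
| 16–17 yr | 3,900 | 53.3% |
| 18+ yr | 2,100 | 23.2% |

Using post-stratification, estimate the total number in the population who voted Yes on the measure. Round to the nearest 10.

7,880

Apply each group's respondent rate to its population count:
  0–5 yr: 3,600 × 59.5% = 2142
  6–7 yr: 2,400 × 42.6% = 1022.4
  8–15 yr: 3,000 × 71.6% = 2148
  16–17 yr: 3,900 × 53.3% = 2078.7
  18+ yr: 2,100 × 23.2% = 487.2
Estimated total = 7878.3 → 7,880.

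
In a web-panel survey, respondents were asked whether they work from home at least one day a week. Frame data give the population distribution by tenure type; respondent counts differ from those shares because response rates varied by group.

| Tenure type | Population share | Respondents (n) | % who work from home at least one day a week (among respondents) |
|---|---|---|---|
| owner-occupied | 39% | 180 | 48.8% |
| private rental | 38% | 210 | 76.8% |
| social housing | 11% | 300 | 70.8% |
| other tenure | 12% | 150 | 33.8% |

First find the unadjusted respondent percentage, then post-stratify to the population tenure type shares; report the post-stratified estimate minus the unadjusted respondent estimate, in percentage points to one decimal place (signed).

-0.9 percentage points

Without adjustment, the pooled respondent share is:
  (180/840)×48.8 + (210/840)×76.8 + (300/840)×70.8 + (150/840)×33.8 = 60.9786%
Post-stratified estimate weights by population shares:
  0.39×48.8 + 0.38×76.8 + 0.11×70.8 + 0.12×33.8 = 60.06%
Difference = 60.06 − 60.9786 = -0.9186 pp.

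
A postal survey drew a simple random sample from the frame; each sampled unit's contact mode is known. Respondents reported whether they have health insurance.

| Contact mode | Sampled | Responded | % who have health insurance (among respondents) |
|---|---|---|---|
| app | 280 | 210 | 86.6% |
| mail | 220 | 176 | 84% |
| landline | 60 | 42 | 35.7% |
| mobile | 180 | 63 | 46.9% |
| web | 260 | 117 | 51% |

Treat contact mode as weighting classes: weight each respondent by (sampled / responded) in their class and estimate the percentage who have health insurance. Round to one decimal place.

66.6%

Class response rates: app 210/280 = 75%, mail 176/220 = 80%, landline 42/60 = 70%, mobile 63/180 = 35%, web 117/260 = 45%.
Each respondent's weight = sampled/responded in their class; summing within a class gives n_sampled, so:
  app: 280 × 86.6 = 24,248
  mail: 220 × 84 = 18,480
  landline: 60 × 35.7 = 2142
  mobile: 180 × 46.9 = 8442
  web: 260 × 51 = 13,260
Adjusted estimate = 66,572 / 1,000 = 66.572 → 66.6%.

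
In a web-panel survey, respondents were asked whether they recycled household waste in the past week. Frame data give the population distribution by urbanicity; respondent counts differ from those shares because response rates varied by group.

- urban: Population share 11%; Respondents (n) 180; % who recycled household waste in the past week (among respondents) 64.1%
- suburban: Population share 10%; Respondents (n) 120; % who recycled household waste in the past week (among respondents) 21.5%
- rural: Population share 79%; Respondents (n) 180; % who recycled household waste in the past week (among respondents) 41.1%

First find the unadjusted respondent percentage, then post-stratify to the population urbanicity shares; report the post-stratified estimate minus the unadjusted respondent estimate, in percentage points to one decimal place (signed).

-3.2 percentage points

Naive respondent-only estimate (weights = respondent counts):
  (180/480)×64.1 + (120/480)×21.5 + (180/480)×41.1 = 44.825%
Post-stratified estimate weights by population shares:
  0.11×64.1 + 0.1×21.5 + 0.79×41.1 = 41.67%
Difference = 41.67 − 44.825 = -3.155 pp.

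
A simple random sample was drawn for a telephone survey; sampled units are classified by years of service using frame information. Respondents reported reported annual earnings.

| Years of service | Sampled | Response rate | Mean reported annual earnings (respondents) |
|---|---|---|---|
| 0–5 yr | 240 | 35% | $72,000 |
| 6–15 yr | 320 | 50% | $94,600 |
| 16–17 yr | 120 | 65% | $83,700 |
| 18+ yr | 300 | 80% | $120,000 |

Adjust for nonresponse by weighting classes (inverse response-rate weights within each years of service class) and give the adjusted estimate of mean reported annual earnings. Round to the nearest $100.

Weighting each respondent by the inverse class response rate inflates each class back to its sampled size, so the class weight is n_sampled:
  0–5 yr: 240 × 72,000 = 17,280,000
  6–15 yr: 320 × 94,600 = 30,272,000
  16–17 yr: 120 × 83,700 = 10,044,000
  18+ yr: 300 × 120,000 = 36,000,000
Adjusted estimate = 93,596,000 / 980 = 95506.1 → $95,500.

$95,500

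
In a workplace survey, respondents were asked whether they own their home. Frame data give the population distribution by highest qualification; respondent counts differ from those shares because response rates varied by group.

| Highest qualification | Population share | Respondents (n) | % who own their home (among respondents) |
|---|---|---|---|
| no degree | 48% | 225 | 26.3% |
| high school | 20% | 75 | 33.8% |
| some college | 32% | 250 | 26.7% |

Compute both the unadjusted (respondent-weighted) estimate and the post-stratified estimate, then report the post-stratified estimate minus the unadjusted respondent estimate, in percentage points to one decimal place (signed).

+0.4 percentage points

Naive respondent-only estimate (weights = respondent counts):
  (225/550)×26.3 + (75/550)×33.8 + (250/550)×26.7 = 27.5045%
Reweighting by population highest qualification shares:
  0.48×26.3 + 0.2×33.8 + 0.32×26.7 = 27.928%
Difference = 27.928 − 27.5045 = 0.4235 pp.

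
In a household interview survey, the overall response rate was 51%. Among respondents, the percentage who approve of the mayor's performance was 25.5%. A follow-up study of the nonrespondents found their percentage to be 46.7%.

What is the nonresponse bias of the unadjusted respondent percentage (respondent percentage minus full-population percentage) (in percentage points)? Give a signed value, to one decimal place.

Nonresponse fraction = 1 − 0.51 = 0.49.
Bias = (nonresponse fraction) × (respondent percentage − nonrespondent percentage)
     = 0.49 × (25.5 − 46.7) = 0.49 × -21.2 = -10.388.

-10.4 percentage points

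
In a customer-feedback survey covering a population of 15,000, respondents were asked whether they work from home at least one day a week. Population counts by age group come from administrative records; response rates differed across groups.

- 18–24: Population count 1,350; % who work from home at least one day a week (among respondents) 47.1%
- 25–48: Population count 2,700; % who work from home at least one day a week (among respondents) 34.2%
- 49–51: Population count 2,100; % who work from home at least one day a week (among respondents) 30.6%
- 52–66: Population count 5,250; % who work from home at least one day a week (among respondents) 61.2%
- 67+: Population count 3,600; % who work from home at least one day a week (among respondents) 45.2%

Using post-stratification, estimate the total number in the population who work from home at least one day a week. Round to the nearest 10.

7,040

Apply each group's respondent rate to its population count:
  18–24: 1,350 × 47.1% = 635.85
  25–48: 2,700 × 34.2% = 923.4
  49–51: 2,100 × 30.6% = 642.6
  52–66: 5,250 × 61.2% = 3213
  67+: 3,600 × 45.2% = 1627.2
Estimated total = 7042.05 → 7,040.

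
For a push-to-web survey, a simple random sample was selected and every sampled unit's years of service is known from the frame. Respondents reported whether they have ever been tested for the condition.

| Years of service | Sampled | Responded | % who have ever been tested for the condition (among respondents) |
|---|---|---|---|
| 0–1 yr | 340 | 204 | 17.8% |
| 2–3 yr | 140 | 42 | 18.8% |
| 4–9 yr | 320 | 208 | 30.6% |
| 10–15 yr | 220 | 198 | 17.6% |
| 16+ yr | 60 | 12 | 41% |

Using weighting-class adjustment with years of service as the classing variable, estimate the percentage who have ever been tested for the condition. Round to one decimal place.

23.0%

Response rates by class: 0–1 yr 204/340 = 60%, 2–3 yr 42/140 = 30%, 4–9 yr 208/320 = 65%, 10–15 yr 198/220 = 90%, 16+ yr 12/60 = 20%.
With weight = n_sampled/n_responded per class, the weighted class total is n_sampled:
  0–1 yr: 340 × 17.8 = 6052
  2–3 yr: 140 × 18.8 = 2632
  4–9 yr: 320 × 30.6 = 9792
  10–15 yr: 220 × 17.6 = 3872
  16+ yr: 60 × 41 = 2460
Adjusted estimate = 24,808 / 1,080 = 22.9704 → 23.0%.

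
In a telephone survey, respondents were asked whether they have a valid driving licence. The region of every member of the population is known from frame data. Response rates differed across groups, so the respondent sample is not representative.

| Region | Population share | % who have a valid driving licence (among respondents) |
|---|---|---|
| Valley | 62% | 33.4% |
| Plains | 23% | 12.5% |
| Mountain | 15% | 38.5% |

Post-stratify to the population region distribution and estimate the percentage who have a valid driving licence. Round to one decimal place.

Post-stratification weights by population share, not respondent share:
  Valley: 0.62 × 33.4 = 20.708
  Plains: 0.23 × 12.5 = 2.875
  Mountain: 0.15 × 38.5 = 5.775
Post-stratified estimate = 29.358 → 29.4%.

29.4%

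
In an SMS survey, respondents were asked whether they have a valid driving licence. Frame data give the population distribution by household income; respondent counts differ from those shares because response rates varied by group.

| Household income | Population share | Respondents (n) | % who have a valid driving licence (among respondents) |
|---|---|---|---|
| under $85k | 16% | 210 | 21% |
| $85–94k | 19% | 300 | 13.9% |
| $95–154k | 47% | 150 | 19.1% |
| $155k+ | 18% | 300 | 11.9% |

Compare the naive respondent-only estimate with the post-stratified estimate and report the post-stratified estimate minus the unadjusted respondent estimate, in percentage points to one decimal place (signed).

+1.5 percentage points

Naive respondent-only estimate (weights = respondent counts):
  (210/960)×21 + (300/960)×13.9 + (150/960)×19.1 + (300/960)×11.9 = 15.6406%
Post-stratified estimate weights by population shares:
  0.16×21 + 0.19×13.9 + 0.47×19.1 + 0.18×11.9 = 17.12%
Difference = 17.12 − 15.6406 = 1.4794 pp.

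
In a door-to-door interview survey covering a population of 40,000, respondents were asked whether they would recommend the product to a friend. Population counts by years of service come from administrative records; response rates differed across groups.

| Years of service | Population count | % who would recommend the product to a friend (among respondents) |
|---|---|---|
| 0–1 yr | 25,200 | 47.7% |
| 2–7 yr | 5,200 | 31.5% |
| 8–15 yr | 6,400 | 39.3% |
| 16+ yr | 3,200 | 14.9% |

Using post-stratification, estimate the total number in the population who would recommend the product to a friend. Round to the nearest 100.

16,700

Each cell contributes its population count × the respondent rate:
  0–1 yr: 25,200 × 47.7% = 12020.4
  2–7 yr: 5,200 × 31.5% = 1638
  8–15 yr: 6,400 × 39.3% = 2515.2
  16+ yr: 3,200 × 14.9% = 476.8
Estimated total = 16650.4 → 16,700.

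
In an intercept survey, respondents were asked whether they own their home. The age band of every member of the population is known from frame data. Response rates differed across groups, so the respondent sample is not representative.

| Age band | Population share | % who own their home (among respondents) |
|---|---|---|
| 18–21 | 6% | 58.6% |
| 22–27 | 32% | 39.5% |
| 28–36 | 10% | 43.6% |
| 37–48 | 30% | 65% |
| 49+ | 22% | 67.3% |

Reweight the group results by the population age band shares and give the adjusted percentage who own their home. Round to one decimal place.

Weight each group's respondent value by its population share:
  18–21: 0.06 × 58.6 = 3.516
  22–27: 0.32 × 39.5 = 12.64
  28–36: 0.1 × 43.6 = 4.36
  37–48: 0.3 × 65 = 19.5
  49+: 0.22 × 67.3 = 14.806
Post-stratified estimate = 54.822 → 54.8%.

54.8%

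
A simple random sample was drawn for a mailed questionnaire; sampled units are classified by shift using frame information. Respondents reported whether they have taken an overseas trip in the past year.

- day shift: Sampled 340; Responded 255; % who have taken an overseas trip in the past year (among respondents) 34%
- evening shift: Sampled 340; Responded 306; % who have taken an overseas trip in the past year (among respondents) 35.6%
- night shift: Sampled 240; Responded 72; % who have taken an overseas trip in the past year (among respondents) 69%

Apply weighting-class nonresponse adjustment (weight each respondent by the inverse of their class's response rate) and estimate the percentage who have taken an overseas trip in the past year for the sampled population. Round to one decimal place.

43.7%

Response rates by class: day shift 255/340 = 75%, evening shift 306/340 = 90%, night shift 72/240 = 30%.
With weight = n_sampled/n_responded per class, the weighted class total is n_sampled:
  day shift: 340 × 34 = 11,560
  evening shift: 340 × 35.6 = 12,104
  night shift: 240 × 69 = 16,560
Adjusted estimate = 40,224 / 920 = 43.7217 → 43.7%.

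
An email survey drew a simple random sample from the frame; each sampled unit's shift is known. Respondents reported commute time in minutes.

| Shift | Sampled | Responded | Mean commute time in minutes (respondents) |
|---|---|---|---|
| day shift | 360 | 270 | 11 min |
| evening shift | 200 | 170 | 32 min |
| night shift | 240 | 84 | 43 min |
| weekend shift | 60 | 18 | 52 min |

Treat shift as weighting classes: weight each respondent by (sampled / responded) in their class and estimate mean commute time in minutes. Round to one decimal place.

27.7

Response rates by class: day shift 270/360 = 75%, evening shift 170/200 = 85%, night shift 84/240 = 35%, weekend shift 18/60 = 30%.
Inverse-response-rate weighting restores each class to its sampled count, so class totals weight by n_sampled:
  day shift: 360 × 11 = 3960
  evening shift: 200 × 32 = 6400
  night shift: 240 × 43 = 10,320
  weekend shift: 60 × 52 = 3120
Adjusted estimate = 23,800 / 860 = 27.6744 → 27.7.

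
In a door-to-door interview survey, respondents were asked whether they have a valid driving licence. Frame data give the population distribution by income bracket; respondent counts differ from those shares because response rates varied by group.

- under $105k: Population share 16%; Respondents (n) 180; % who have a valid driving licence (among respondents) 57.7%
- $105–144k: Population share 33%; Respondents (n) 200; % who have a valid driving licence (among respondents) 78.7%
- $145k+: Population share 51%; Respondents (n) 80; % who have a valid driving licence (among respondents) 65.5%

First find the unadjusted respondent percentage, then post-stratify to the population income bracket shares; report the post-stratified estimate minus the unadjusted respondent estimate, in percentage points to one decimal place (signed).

Naive respondent-only estimate (weights = respondent counts):
  (180/460)×57.7 + (200/460)×78.7 + (80/460)×65.5 = 68.187%
Post-stratifying to population shares instead:
  0.16×57.7 + 0.33×78.7 + 0.51×65.5 = 68.608%
Difference = 68.608 − 68.187 = 0.421 pp.

+0.4 percentage points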